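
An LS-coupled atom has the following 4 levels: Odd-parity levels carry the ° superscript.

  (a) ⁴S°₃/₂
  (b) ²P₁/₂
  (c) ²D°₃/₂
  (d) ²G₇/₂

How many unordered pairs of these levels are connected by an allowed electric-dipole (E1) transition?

1

(a)–(b): forbidden (ΔS).
(a)–(c): forbidden (parity, ΔS, ΔL).
(a)–(d): forbidden (ΔS, ΔL, ΔJ).
(b)–(c): allowed.
(b)–(d): forbidden (parity, ΔL, ΔJ).
(c)–(d): forbidden (ΔL, ΔJ).
Allowed pairs: 1 of 6.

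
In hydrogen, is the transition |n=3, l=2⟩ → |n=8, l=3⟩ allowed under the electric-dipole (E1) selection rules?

l: 2 → 3 (Δl = +1). Δl = ±1 ok.
All E1 selection rules are satisfied.

allowed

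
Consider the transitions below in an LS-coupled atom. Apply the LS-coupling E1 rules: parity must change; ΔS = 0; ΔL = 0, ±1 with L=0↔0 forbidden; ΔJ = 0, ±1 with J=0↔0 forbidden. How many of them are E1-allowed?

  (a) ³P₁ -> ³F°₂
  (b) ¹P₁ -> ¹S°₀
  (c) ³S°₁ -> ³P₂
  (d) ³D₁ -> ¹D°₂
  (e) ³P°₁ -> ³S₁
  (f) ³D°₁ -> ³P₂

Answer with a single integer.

4

(a) forbidden (ΔL fails)
(b) allowed
(c) allowed
(d) forbidden (ΔS fails)
(e) allowed
(f) allowed
Total allowed: 4 of 6.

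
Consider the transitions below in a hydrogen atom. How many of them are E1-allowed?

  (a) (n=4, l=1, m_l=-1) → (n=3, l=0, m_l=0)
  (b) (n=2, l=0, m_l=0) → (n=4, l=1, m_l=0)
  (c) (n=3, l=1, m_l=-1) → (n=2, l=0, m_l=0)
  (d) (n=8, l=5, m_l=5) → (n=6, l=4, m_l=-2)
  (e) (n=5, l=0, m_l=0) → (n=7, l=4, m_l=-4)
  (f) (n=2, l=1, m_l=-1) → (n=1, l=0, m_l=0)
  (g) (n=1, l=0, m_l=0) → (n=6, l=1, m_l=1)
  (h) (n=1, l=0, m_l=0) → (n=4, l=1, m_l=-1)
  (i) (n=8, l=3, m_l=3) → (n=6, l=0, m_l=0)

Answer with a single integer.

(a) allowed
(b) allowed
(c) allowed
(d) forbidden — Δm_l = -7 (E1 requires Δm_l = 0, ±1)
(e) forbidden — Δl = +4 (E1 requires Δl = ±1); Δm_l = -4 (E1 requires Δm_l = 0, ±1)
(f) allowed
(g) allowed
(h) allowed
(i) forbidden — Δl = -3 (E1 requires Δl = ±1); Δm_l = -3 (E1 requires Δm_l = 0, ±1)
Total allowed: 6 of 9.

6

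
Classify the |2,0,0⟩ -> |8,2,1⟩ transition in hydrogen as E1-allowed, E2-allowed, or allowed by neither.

E2

Δl = 2 − 0 = +2; l_i + l_f = 2.
Δm_l = +1.
E1 (Δl = ±1, |Δm_l| ≤ 1): not satisfied.
E2 (Δl = 0,±2, l_i+l_f ≥ 2, |Δm_l| ≤ 2): satisfied.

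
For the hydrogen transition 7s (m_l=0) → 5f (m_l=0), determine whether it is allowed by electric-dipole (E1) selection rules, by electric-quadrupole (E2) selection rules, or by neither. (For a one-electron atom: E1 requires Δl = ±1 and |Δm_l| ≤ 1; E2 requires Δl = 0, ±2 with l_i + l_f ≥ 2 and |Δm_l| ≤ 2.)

Δl = 3 − 0 = +3; l_i + l_f = 3.
Δm_l = +0.
E1 (Δl = ±1, |Δm_l| ≤ 1): not satisfied.
E2 (Δl = 0,±2, l_i+l_f ≥ 2, |Δm_l| ≤ 2): not satisfied.

neither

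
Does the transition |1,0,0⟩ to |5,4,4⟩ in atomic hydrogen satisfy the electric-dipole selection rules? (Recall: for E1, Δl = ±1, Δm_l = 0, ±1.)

forbidden

Initial l = 0, final l = 4, so Δl = +4. E1 requires Δl = ±1: fails.
Δm_l = 4 − (0) = +4. E1 requires Δm_l = 0, ±1: fails.
The transition is electric-dipole forbidden.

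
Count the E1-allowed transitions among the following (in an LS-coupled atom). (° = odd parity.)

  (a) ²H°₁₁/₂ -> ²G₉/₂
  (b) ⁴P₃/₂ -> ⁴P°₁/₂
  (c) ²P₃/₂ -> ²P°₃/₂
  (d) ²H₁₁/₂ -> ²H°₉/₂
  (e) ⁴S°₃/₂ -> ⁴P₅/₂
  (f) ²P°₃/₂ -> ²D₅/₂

(a) allowed
(b) allowed
(c) allowed
(d) allowed
(e) allowed
(f) allowed
Total allowed: 6 of 6.

6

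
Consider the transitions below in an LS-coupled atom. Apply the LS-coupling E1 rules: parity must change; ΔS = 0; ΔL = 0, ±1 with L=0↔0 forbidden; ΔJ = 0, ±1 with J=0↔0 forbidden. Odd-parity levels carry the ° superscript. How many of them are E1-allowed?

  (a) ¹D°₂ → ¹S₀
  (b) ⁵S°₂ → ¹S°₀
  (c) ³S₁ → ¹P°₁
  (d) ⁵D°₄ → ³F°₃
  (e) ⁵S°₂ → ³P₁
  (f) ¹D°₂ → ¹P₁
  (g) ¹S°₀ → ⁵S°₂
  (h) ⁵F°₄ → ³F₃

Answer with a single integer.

(a) forbidden (ΔL, ΔJ fail)
(b) forbidden (parity, ΔS, ΔL, ΔJ fail)
(c) forbidden (ΔS fails)
(d) forbidden (parity, ΔS fail)
(e) forbidden (ΔS fails)
(f) allowed
(g) forbidden (parity, ΔS, ΔL, ΔJ fail)
(h) forbidden (ΔS fails)
Total allowed: 1 of 8.

1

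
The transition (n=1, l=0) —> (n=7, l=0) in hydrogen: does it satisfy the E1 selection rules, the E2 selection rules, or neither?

Δl = 0 − 0 = +0; l_i + l_f = 0.
E1 (Δl = ±1): not satisfied.
E2 (Δl = 0,±2, l_i+l_f ≥ 2): not satisfied.

neither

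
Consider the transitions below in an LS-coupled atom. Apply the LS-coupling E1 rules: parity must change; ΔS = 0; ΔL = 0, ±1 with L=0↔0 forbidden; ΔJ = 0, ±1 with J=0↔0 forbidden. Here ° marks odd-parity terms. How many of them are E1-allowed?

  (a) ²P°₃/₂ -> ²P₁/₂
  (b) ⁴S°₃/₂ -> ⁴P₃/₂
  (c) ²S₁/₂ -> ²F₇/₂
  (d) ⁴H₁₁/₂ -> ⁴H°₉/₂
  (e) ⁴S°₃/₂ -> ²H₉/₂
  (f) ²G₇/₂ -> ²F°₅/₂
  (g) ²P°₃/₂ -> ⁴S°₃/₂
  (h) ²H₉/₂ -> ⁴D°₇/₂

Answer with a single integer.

4

(a) allowed
(b) allowed
(c) forbidden (parity, ΔL, ΔJ fail)
(d) allowed
(e) forbidden (ΔS, ΔL, ΔJ fail)
(f) allowed
(g) forbidden (parity, ΔS fail)
(h) forbidden (ΔS, ΔL fail)
Total allowed: 4 of 8.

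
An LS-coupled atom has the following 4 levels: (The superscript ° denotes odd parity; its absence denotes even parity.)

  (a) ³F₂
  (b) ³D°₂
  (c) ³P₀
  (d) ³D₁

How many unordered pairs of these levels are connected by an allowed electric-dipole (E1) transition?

(a)–(b): allowed.
(a)–(c): forbidden (parity, ΔL, ΔJ).
(a)–(d): forbidden (parity).
(b)–(c): forbidden (ΔJ).
(b)–(d): allowed.
(c)–(d): forbidden (parity).
Allowed pairs: 2 of 6.

2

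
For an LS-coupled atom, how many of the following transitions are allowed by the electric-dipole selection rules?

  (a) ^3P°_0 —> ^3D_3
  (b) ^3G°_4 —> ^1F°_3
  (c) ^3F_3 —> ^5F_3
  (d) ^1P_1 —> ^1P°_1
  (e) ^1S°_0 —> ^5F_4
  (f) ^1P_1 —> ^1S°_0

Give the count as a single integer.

2

(a) forbidden (ΔJ fails)
(b) forbidden (parity, ΔS fail)
(c) forbidden (parity, ΔS fail)
(d) allowed
(e) forbidden (ΔS, ΔL, ΔJ fail)
(f) allowed
Total allowed: 2 of 6.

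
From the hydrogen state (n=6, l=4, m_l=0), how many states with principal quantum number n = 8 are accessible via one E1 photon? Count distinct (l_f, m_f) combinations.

E1 requires Δl = ±1, so l_f ∈ {3, 5}; with 0 ≤ l_f ≤ n_f−1 = 7, the allowed l_f values are {3, 5}.
For l_f = 3: m_f ∈ {m_i−1, m_i, m_i+1} ∩ [−3, 3] = {-1, 0, 1} → 3 states.
For l_f = 5: m_f ∈ {m_i−1, m_i, m_i+1} ∩ [−5, 5] = {-1, 0, 1} → 3 states.
Total: 6.

6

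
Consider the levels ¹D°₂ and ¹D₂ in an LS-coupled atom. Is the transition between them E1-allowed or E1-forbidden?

allowed

Initial level: S=0, L=2, J=2, parity odd. Final level: S=0, L=2, J=2, parity even.
Parity must change: odd → even — ✓.
ΔS = 0: S: 0 → 0 — ✓.
ΔL = 0, ±1 (not L=0↔0): L: 2 → 2, ΔL = +0 — ✓.
ΔJ = 0, ±1 (not J=0↔0): J: 2 → 2, ΔJ = +0 — ✓.
All four E1 rules are satisfied.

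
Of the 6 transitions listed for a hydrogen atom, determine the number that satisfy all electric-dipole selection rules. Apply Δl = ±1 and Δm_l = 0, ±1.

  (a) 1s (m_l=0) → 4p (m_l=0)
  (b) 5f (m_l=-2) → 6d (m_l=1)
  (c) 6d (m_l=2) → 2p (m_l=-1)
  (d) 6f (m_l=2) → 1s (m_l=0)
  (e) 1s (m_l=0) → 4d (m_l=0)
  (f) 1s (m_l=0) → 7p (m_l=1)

2

(a) allowed
(b) forbidden — Δm_l = +3 (E1 requires Δm_l = 0, ±1)
(c) forbidden — Δm_l = -3 (E1 requires Δm_l = 0, ±1)
(d) forbidden — Δl = -3 (E1 requires Δl = ±1); Δm_l = -2 (E1 requires Δm_l = 0, ±1)
(e) forbidden — Δl = +2 (E1 requires Δl = ±1)
(f) allowed
Total allowed: 2 of 6.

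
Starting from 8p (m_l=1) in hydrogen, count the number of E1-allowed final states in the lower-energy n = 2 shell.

E1 requires Δl = ±1, so l_f ∈ {0, 2}; with 0 ≤ l_f ≤ n_f−1 = 1, the allowed l_f values are {0}.
For l_f = 0: m_f ∈ {m_i−1, m_i, m_i+1} ∩ [−0, 0] = {0} → 1 state.
Total: 1.

1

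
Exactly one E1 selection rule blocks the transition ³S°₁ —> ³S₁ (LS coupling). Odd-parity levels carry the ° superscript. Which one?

Reading off the term symbols: S 1→1, L 0→0, J 1→1, parity odd→even.
ΔJ = 0, ±1 (not J=0↔0): J: 1 → 1, ΔJ = +0 — ok.
ΔL = 0, ±1 (not L=0↔0): L: 0 → 0, ΔL = +0 — fails.
Parity must change: odd → even — ok.
ΔS = 0: S: 1 → 1 — ok.

the L=0 ↔ L=0 exclusion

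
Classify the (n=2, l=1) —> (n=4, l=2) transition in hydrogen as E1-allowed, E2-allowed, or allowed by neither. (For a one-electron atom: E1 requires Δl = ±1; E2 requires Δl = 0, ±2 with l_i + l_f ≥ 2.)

Δl = 2 − 1 = +1; l_i + l_f = 3.
E1 (Δl = ±1): satisfied.
E2 (Δl = 0,±2, l_i+l_f ≥ 2): not satisfied.

E1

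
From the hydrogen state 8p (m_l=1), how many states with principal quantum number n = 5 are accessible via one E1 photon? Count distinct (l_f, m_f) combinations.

4

E1 requires Δl = ±1, so l_f ∈ {0, 2}; with 0 ≤ l_f ≤ n_f−1 = 4, the allowed l_f values are {0, 2}.
For l_f = 0: m_f ∈ {m_i−1, m_i, m_i+1} ∩ [−0, 0] = {0} → 1 state.
For l_f = 2: m_f ∈ {m_i−1, m_i, m_i+1} ∩ [−2, 2] = {0, 1, 2} → 3 states.
Total: 4.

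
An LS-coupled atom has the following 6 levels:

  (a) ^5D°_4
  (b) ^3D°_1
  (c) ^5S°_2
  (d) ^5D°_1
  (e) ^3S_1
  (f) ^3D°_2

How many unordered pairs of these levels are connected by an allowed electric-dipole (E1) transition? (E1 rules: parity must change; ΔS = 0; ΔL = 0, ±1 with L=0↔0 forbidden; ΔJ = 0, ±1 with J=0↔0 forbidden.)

0

(a)–(b): forbidden (parity, ΔS, ΔJ).
(a)–(c): forbidden (parity, ΔL, ΔJ).
(a)–(d): forbidden (parity, ΔJ).
(a)–(e): forbidden (ΔS, ΔL, ΔJ).
(a)–(f): forbidden (parity, ΔS, ΔJ).
(b)–(c): forbidden (parity, ΔS, ΔL).
(b)–(d): forbidden (parity, ΔS).
(b)–(e): forbidden (ΔL).
(b)–(f): forbidden (parity).
(c)–(d): forbidden (parity, ΔL).
(c)–(e): forbidden (ΔS, ΔL).
(c)–(f): forbidden (parity, ΔS, ΔL).
(d)–(e): forbidden (ΔS, ΔL).
(d)–(f): forbidden (parity, ΔS).
(e)–(f): forbidden (ΔL).
Allowed pairs: 0 of 15.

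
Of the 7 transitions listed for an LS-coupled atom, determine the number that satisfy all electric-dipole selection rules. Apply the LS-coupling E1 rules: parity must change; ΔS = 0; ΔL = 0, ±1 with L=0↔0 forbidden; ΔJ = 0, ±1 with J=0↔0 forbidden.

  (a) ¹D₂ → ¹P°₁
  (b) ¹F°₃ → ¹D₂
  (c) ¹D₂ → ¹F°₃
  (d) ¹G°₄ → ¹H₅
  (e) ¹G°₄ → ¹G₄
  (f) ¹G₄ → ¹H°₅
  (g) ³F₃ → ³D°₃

(a) allowed
(b) allowed
(c) allowed
(d) allowed
(e) allowed
(f) allowed
(g) allowed
Total allowed: 7 of 7.

7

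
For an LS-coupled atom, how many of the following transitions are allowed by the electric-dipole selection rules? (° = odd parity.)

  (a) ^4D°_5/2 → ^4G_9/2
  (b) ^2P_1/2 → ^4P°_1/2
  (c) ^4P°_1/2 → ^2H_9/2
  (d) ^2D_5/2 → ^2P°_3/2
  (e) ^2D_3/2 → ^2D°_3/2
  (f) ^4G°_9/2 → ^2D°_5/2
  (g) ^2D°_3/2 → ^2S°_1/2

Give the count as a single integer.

(a) forbidden (ΔL, ΔJ fail)
(b) forbidden (ΔS fails)
(c) forbidden (ΔS, ΔL, ΔJ fail)
(d) allowed
(e) allowed
(f) forbidden (parity, ΔS, ΔL, ΔJ fail)
(g) forbidden (parity, ΔL fail)
Total allowed: 2 of 7.

2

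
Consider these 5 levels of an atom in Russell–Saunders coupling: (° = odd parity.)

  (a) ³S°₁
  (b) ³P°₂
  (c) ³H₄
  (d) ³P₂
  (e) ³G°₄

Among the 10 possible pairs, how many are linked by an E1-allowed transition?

(a)–(b): forbidden (parity).
(a)–(c): forbidden (ΔL, ΔJ).
(a)–(d): allowed.
(a)–(e): forbidden (parity, ΔL, ΔJ).
(b)–(c): forbidden (ΔL, ΔJ).
(b)–(d): allowed.
(b)–(e): forbidden (parity, ΔL, ΔJ).
(c)–(d): forbidden (parity, ΔL, ΔJ).
(c)–(e): allowed.
(d)–(e): forbidden (ΔL, ΔJ).
Allowed pairs: 3 of 10.

3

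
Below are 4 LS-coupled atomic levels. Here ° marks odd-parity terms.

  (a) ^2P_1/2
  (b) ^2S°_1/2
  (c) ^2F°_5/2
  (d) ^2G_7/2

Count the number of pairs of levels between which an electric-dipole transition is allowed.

(a)–(b): allowed.
(a)–(c): forbidden (ΔL, ΔJ).
(a)–(d): forbidden (parity, ΔL, ΔJ).
(b)–(c): forbidden (parity, ΔL, ΔJ).
(b)–(d): forbidden (ΔL, ΔJ).
(c)–(d): allowed.
Allowed pairs: 2 of 6.

2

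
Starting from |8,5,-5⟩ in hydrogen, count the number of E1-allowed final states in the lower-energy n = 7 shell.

E1 requires Δl = ±1, so l_f ∈ {4, 6}; with 0 ≤ l_f ≤ n_f−1 = 6, the allowed l_f values are {4, 6}.
For l_f = 4: m_f ∈ {m_i−1, m_i, m_i+1} ∩ [−4, 4] = {-4} → 1 state.
For l_f = 6: m_f ∈ {m_i−1, m_i, m_i+1} ∩ [−6, 6] = {-6, -5, -4} → 3 states.
Total: 4.

4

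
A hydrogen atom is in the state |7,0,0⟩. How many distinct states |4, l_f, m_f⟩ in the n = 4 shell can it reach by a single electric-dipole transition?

E1 requires Δl = ±1, so l_f ∈ {-1, 1}; with 0 ≤ l_f ≤ n_f−1 = 3, the allowed l_f values are {1}.
For l_f = 1: m_f ∈ {m_i−1, m_i, m_i+1} ∩ [−1, 1] = {-1, 0, 1} → 3 states.
Total: 3.

3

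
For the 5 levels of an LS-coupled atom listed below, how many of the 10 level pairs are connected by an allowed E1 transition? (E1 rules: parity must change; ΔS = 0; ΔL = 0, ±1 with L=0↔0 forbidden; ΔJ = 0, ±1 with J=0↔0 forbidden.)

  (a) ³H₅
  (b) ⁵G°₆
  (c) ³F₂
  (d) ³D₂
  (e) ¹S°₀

(a)–(b): forbidden (ΔS).
(a)–(c): forbidden (parity, ΔL, ΔJ).
(a)–(d): forbidden (parity, ΔL, ΔJ).
(a)–(e): forbidden (ΔS, ΔL, ΔJ).
(b)–(c): forbidden (ΔS, ΔJ).
(b)–(d): forbidden (ΔS, ΔL, ΔJ).
(b)–(e): forbidden (parity, ΔS, ΔL, ΔJ).
(c)–(d): forbidden (parity).
(c)–(e): forbidden (ΔS, ΔL, ΔJ).
(d)–(e): forbidden (ΔS, ΔL, ΔJ).
Allowed pairs: 0 of 10.

0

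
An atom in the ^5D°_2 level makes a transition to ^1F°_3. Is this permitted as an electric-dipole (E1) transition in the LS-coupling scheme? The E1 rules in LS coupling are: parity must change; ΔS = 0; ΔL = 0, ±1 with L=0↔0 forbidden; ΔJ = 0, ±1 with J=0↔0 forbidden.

Parity must change: odd → odd — ✗.
ΔS = 0: S: 2 → 0 — ✗.
ΔL = 0, ±1 (not L=0↔0): L: 2 → 3, ΔL = +1 — ✓.
ΔJ = 0, ±1 (not J=0↔0): J: 2 → 3, ΔJ = +1 — ✓.
Rule(s) violated: parity, ΔS.

forbidden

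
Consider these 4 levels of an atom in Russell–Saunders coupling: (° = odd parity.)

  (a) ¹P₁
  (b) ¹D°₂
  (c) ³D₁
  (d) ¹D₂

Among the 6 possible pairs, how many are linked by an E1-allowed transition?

2

(a)–(b): allowed.
(a)–(c): forbidden (parity, ΔS).
(a)–(d): forbidden (parity).
(b)–(c): forbidden (ΔS).
(b)–(d): allowed.
(c)–(d): forbidden (parity, ΔS).
Allowed pairs: 2 of 6.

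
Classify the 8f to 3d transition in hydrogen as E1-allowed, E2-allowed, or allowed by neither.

E1

Δl = 2 − 3 = -1; l_i + l_f = 5.
E1 (Δl = ±1): satisfied.
E2 (Δl = 0,±2, l_i+l_f ≥ 2): not satisfied.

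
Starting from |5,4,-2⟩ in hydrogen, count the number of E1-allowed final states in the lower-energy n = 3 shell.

0

E1 requires l_f ∈ {3, 5}, but neither lies in [0, 2], so no final state is reachable.
Total: 0.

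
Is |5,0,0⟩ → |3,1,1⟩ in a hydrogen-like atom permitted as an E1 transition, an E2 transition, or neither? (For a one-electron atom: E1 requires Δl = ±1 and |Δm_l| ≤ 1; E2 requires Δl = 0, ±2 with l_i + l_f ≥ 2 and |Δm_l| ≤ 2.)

E1

Δl = 1 − 0 = +1; l_i + l_f = 1.
Δm_l = +1.
E1 (Δl = ±1, |Δm_l| ≤ 1): satisfied.
E2 (Δl = 0,±2, l_i+l_f ≥ 2, |Δm_l| ≤ 2): not satisfied.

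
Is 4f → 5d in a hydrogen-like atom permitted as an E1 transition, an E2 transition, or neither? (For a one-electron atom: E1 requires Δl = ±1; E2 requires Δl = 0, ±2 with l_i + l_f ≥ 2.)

Δl = 2 − 3 = -1; l_i + l_f = 5.
E1 (Δl = ±1): satisfied.
E2 (Δl = 0,±2, l_i+l_f ≥ 2): not satisfied.

E1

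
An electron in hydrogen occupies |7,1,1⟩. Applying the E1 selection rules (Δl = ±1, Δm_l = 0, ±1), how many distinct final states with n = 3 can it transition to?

4

E1 requires Δl = ±1, so l_f ∈ {0, 2}; with 0 ≤ l_f ≤ n_f−1 = 2, the allowed l_f values are {0, 2}.
For l_f = 0: m_f ∈ {m_i−1, m_i, m_i+1} ∩ [−0, 0] = {0} → 1 state.
For l_f = 2: m_f ∈ {m_i−1, m_i, m_i+1} ∩ [−2, 2] = {0, 1, 2} → 3 states.
Total: 4.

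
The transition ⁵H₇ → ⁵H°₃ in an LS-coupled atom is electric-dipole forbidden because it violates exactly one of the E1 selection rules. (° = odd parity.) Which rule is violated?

the ΔJ = 0, ±1 rule

Parity must change: even → odd — passes.
ΔS = 0: S: 2 → 2 — passes.
ΔL = 0, ±1 (not L=0↔0): L: 5 → 5, ΔL = +0 — passes.
ΔJ = 0, ±1 (not J=0↔0): J: 7 → 3, ΔJ = -4 — fails.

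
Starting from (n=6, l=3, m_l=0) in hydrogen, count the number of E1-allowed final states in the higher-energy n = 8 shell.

E1 requires Δl = ±1, so l_f ∈ {2, 4}; with 0 ≤ l_f ≤ n_f−1 = 7, the allowed l_f values are {2, 4}.
For l_f = 2: m_f ∈ {m_i−1, m_i, m_i+1} ∩ [−2, 2] = {-1, 0, 1} → 3 states.
For l_f = 4: m_f ∈ {m_i−1, m_i, m_i+1} ∩ [−4, 4] = {-1, 0, 1} → 3 states.
Total: 6.

6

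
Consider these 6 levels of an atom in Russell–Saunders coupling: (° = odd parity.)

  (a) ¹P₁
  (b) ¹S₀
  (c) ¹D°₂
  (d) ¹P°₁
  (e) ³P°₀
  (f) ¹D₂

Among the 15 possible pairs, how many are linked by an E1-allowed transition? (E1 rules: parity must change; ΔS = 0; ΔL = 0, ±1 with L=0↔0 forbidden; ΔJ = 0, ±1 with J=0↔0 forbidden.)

5

(a)–(b): forbidden (parity).
(a)–(c): allowed.
(a)–(d): allowed.
(a)–(e): forbidden (ΔS).
(a)–(f): forbidden (parity).
(b)–(c): forbidden (ΔL, ΔJ).
(b)–(d): allowed.
(b)–(e): forbidden (ΔS, ΔJ).
(b)–(f): forbidden (parity, ΔL, ΔJ).
(c)–(d): forbidden (parity).
(c)–(e): forbidden (parity, ΔS, ΔJ).
(c)–(f): allowed.
(d)–(e): forbidden (parity, ΔS).
(d)–(f): allowed.
(e)–(f): forbidden (ΔS, ΔJ).
Allowed pairs: 5 of 15.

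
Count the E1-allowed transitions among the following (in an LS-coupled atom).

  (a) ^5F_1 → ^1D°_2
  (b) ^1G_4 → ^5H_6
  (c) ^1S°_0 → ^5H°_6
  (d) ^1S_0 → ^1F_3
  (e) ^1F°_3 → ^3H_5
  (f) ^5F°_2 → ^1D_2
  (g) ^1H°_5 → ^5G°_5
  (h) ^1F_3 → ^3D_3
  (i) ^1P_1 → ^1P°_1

(a) forbidden (ΔS fails)
(b) forbidden (parity, ΔS, ΔJ fail)
(c) forbidden (parity, ΔS, ΔL, ΔJ fail)
(d) forbidden (parity, ΔL, ΔJ fail)
(e) forbidden (ΔS, ΔL, ΔJ fail)
(f) forbidden (ΔS fails)
(g) forbidden (parity, ΔS fail)
(h) forbidden (parity, ΔS fail)
(i) allowed
Total allowed: 1 of 9.

1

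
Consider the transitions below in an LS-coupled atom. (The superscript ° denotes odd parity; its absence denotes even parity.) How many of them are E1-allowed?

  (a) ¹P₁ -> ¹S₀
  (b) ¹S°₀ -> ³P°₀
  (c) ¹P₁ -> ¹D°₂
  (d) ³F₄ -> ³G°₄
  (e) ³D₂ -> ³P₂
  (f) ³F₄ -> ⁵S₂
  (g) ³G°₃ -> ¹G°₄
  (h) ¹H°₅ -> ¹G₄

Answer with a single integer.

(a) forbidden (parity fails)
(b) forbidden (parity, ΔS, ΔJ fail)
(c) allowed
(d) allowed
(e) forbidden (parity fails)
(f) forbidden (parity, ΔS, ΔL, ΔJ fail)
(g) forbidden (parity, ΔS fail)
(h) allowed
Total allowed: 3 of 8.

3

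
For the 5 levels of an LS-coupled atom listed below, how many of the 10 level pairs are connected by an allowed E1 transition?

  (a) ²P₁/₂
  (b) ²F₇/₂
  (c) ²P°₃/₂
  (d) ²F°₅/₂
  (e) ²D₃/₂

(a)–(b): forbidden (parity, ΔL, ΔJ).
(a)–(c): allowed.
(a)–(d): forbidden (ΔL, ΔJ).
(a)–(e): forbidden (parity).
(b)–(c): forbidden (ΔL, ΔJ).
(b)–(d): allowed.
(b)–(e): forbidden (parity, ΔJ).
(c)–(d): forbidden (parity, ΔL).
(c)–(e): allowed.
(d)–(e): allowed.
Allowed pairs: 4 of 10.

4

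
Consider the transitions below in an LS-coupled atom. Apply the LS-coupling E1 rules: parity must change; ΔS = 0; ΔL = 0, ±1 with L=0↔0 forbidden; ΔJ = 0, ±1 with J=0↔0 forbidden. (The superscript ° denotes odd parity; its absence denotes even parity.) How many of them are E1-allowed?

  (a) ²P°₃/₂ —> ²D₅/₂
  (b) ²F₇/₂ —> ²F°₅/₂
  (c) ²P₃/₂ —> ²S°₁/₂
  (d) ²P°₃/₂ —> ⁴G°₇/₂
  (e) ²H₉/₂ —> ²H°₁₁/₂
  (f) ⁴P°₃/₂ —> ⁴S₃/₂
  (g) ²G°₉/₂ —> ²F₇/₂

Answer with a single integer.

(a) allowed
(b) allowed
(c) allowed
(d) forbidden (parity, ΔS, ΔL, ΔJ fail)
(e) allowed
(f) allowed
(g) allowed
Total allowed: 6 of 7.

6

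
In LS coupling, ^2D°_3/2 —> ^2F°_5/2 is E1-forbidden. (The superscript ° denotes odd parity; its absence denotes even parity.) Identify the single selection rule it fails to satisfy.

Parity must change: odd → odd — ✗.
ΔS = 0: S: 1/2 → 1/2 — ✓.
ΔL = 0, ±1 (not L=0↔0): L: 2 → 3, ΔL = +1 — ✓.
ΔJ = 0, ±1 (not J=0↔0): J: 3/2 → 5/2, ΔJ = +1 — ✓.

parity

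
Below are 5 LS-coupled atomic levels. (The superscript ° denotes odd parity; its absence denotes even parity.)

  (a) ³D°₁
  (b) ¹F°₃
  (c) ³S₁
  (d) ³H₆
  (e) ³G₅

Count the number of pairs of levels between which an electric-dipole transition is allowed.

0

(a)–(b): forbidden (parity, ΔS, ΔJ).
(a)–(c): forbidden (ΔL).
(a)–(d): forbidden (ΔL, ΔJ).
(a)–(e): forbidden (ΔL, ΔJ).
(b)–(c): forbidden (ΔS, ΔL, ΔJ).
(b)–(d): forbidden (ΔS, ΔL, ΔJ).
(b)–(e): forbidden (ΔS, ΔJ).
(c)–(d): forbidden (parity, ΔL, ΔJ).
(c)–(e): forbidden (parity, ΔL, ΔJ).
(d)–(e): forbidden (parity).
Allowed pairs: 0 of 10.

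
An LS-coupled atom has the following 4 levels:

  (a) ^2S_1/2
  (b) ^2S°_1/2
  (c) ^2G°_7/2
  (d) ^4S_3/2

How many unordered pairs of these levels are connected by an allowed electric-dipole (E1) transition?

(a)–(b): forbidden (ΔL).
(a)–(c): forbidden (ΔL, ΔJ).
(a)–(d): forbidden (parity, ΔS, ΔL).
(b)–(c): forbidden (parity, ΔL, ΔJ).
(b)–(d): forbidden (ΔS, ΔL).
(c)–(d): forbidden (ΔS, ΔL, ΔJ).
Allowed pairs: 0 of 6.

0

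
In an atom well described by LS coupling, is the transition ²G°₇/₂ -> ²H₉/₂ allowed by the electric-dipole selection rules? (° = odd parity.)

allowed

Reading off the term symbols: S 1/2→1/2, L 4→5, J 7/2→9/2, parity odd→even.
Parity must change: odd → even — passes.
ΔS = 0: S: 1/2 → 1/2 — passes.
ΔL = 0, ±1 (not L=0↔0): L: 4 → 5, ΔL = +1 — passes.
ΔJ = 0, ±1 (not J=0↔0): J: 7/2 → 9/2, ΔJ = +1 — passes.
All four E1 rules are satisfied.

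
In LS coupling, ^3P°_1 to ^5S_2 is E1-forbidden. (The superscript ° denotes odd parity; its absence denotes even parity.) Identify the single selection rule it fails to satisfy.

the ΔS = 0 rule

Initial level: S=1, L=1, J=1, parity odd. Final level: S=2, L=0, J=2, parity even.
ΔS = 0: S: 1 → 2 — fails.
ΔJ = 0, ±1 (not J=0↔0): J: 1 → 2, ΔJ = +1 — passes.
Parity must change: odd → even — passes.
ΔL = 0, ±1 (not L=0↔0): L: 1 → 0, ΔL = -1 — passes.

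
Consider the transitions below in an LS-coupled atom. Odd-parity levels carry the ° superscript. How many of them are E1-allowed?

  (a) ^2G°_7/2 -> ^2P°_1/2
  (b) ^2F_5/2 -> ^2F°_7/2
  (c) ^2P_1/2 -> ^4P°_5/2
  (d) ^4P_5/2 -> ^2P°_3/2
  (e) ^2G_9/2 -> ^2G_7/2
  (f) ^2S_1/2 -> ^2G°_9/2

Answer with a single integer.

1

(a) forbidden (parity, ΔL, ΔJ fail)
(b) allowed
(c) forbidden (ΔS, ΔJ fail)
(d) forbidden (ΔS fails)
(e) forbidden (parity fails)
(f) forbidden (ΔL, ΔJ fail)
Total allowed: 1 of 6.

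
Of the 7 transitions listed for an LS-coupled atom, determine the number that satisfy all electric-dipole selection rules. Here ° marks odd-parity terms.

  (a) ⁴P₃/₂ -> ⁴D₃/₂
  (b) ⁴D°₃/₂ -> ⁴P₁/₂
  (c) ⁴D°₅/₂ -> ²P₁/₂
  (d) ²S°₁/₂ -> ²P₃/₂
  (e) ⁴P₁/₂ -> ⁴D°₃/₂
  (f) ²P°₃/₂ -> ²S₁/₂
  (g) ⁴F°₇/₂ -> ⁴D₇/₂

(a) forbidden (parity fails)
(b) allowed
(c) forbidden (ΔS, ΔJ fail)
(d) allowed
(e) allowed
(f) allowed
(g) allowed
Total allowed: 5 of 7.

5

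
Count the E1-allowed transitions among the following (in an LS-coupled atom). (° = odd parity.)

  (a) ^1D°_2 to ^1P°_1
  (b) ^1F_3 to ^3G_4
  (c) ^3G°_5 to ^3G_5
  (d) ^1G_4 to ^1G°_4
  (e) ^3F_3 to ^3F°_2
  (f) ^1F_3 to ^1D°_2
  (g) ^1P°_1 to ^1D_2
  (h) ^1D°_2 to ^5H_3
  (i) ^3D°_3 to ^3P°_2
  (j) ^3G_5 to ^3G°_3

(a) forbidden (parity fails)
(b) forbidden (parity, ΔS fail)
(c) allowed
(d) allowed
(e) allowed
(f) allowed
(g) allowed
(h) forbidden (ΔS, ΔL fail)
(i) forbidden (parity fails)
(j) forbidden (ΔJ fails)
Total allowed: 5 of 10.

5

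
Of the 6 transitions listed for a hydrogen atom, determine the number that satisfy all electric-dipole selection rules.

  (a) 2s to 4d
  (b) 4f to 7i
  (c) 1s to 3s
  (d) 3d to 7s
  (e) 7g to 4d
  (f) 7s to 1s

0

(a) forbidden — Δl = +2 (E1 requires Δl = ±1)
(b) forbidden — Δl = +3 (E1 requires Δl = ±1)
(c) forbidden — Δl = +0 (E1 requires Δl = ±1)
(d) forbidden — Δl = -2 (E1 requires Δl = ±1)
(e) forbidden — Δl = -2 (E1 requires Δl = ±1)
(f) forbidden — Δl = +0 (E1 requires Δl = ±1)
Total allowed: 0 of 6.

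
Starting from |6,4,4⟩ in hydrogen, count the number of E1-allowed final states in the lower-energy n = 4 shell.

E1 requires Δl = ±1, so l_f ∈ {3, 5}; with 0 ≤ l_f ≤ n_f−1 = 3, the allowed l_f values are {3}.
For l_f = 3: m_f ∈ {m_i−1, m_i, m_i+1} ∩ [−3, 3] = {3} → 1 state.
Total: 1.

1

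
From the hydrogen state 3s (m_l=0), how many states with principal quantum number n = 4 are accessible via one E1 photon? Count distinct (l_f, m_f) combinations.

3

E1 requires Δl = ±1, so l_f ∈ {-1, 1}; with 0 ≤ l_f ≤ n_f−1 = 3, the allowed l_f values are {1}.
For l_f = 1: m_f ∈ {m_i−1, m_i, m_i+1} ∩ [−1, 1] = {-1, 0, 1} → 3 states.
Total: 3.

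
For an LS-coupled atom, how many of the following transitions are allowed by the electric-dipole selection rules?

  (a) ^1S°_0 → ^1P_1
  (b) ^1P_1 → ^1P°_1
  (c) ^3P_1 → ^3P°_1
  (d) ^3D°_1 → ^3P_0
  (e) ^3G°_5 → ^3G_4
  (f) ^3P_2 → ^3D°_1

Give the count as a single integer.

6

(a) allowed
(b) allowed
(c) allowed
(d) allowed
(e) allowed
(f) allowed
Total allowed: 6 of 6.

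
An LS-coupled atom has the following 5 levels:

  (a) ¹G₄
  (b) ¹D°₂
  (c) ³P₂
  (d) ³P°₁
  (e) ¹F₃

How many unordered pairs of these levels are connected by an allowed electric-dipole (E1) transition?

2

(a)–(b): forbidden (ΔL, ΔJ).
(a)–(c): forbidden (parity, ΔS, ΔL, ΔJ).
(a)–(d): forbidden (ΔS, ΔL, ΔJ).
(a)–(e): forbidden (parity).
(b)–(c): forbidden (ΔS).
(b)–(d): forbidden (parity, ΔS).
(b)–(e): allowed.
(c)–(d): allowed.
(c)–(e): forbidden (parity, ΔS, ΔL).
(d)–(e): forbidden (ΔS, ΔL, ΔJ).
Allowed pairs: 2 of 10.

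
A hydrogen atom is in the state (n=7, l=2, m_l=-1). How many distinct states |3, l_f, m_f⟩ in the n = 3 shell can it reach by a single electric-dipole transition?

E1 requires Δl = ±1, so l_f ∈ {1, 3}; with 0 ≤ l_f ≤ n_f−1 = 2, the allowed l_f values are {1}.
For l_f = 1: m_f ∈ {m_i−1, m_i, m_i+1} ∩ [−1, 1] = {-1, 0} → 2 states.
Total: 2.

2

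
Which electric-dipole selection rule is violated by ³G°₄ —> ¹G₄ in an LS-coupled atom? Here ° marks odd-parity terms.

Initial level: S=1, L=4, J=4, parity odd. Final level: S=0, L=4, J=4, parity even.
Parity must change: odd → even — ✓.
ΔS = 0: S: 1 → 0 — ✗.
ΔL = 0, ±1 (not L=0↔0): L: 4 → 4, ΔL = +0 — ✓.
ΔJ = 0, ±1 (not J=0↔0): J: 4 → 4, ΔJ = +0 — ✓.

the ΔS = 0 rule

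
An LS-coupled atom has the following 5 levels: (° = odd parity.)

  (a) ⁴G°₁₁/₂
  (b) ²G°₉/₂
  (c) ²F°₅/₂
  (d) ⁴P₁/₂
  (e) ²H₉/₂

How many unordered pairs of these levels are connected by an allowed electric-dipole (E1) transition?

1

(a)–(b): forbidden (parity, ΔS).
(a)–(c): forbidden (parity, ΔS, ΔJ).
(a)–(d): forbidden (ΔL, ΔJ).
(a)–(e): forbidden (ΔS).
(b)–(c): forbidden (parity, ΔJ).
(b)–(d): forbidden (ΔS, ΔL, ΔJ).
(b)–(e): allowed.
(c)–(d): forbidden (ΔS, ΔL, ΔJ).
(c)–(e): forbidden (ΔL, ΔJ).
(d)–(e): forbidden (parity, ΔS, ΔL, ΔJ).
Allowed pairs: 1 of 10.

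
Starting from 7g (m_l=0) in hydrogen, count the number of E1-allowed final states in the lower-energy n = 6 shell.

E1 requires Δl = ±1, so l_f ∈ {3, 5}; with 0 ≤ l_f ≤ n_f−1 = 5, the allowed l_f values are {3, 5}.
For l_f = 3: m_f ∈ {m_i−1, m_i, m_i+1} ∩ [−3, 3] = {-1, 0, 1} → 3 states.
For l_f = 5: m_f ∈ {m_i−1, m_i, m_i+1} ∩ [−5, 5] = {-1, 0, 1} → 3 states.
Total: 6.

6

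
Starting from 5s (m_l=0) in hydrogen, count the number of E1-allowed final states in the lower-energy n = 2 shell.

E1 requires Δl = ±1, so l_f ∈ {-1, 1}; with 0 ≤ l_f ≤ n_f−1 = 1, the allowed l_f values are {1}.
For l_f = 1: m_f ∈ {m_i−1, m_i, m_i+1} ∩ [−1, 1] = {-1, 0, 1} → 3 states.
Total: 3.

3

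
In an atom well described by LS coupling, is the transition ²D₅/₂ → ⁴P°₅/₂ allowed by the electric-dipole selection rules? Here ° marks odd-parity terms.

forbidden

Initial level: S=1/2, L=2, J=5/2, parity even. Final level: S=3/2, L=1, J=5/2, parity odd.
Parity must change: even → odd — satisfied.
ΔS = 0: S: 1/2 → 3/2 — violated.
ΔJ = 0, ±1 (not J=0↔0): J: 5/2 → 5/2, ΔJ = +0 — satisfied.
ΔL = 0, ±1 (not L=0↔0): L: 2 → 1, ΔL = -1 — satisfied.
Rule(s) violated: ΔS.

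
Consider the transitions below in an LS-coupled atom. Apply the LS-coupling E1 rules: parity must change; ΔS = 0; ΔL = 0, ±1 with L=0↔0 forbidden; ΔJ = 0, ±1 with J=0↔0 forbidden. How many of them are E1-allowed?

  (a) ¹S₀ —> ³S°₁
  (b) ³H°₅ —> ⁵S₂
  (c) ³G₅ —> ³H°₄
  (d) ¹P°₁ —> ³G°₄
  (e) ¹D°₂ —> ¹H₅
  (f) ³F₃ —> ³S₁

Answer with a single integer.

(a) forbidden (ΔS, ΔL fail)
(b) forbidden (ΔS, ΔL, ΔJ fail)
(c) allowed
(d) forbidden (parity, ΔS, ΔL, ΔJ fail)
(e) forbidden (ΔL, ΔJ fail)
(f) forbidden (parity, ΔL, ΔJ fail)
Total allowed: 1 of 6.

1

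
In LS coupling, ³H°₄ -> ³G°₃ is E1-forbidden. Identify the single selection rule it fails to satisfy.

parity

Initial level: S=1, L=5, J=4, parity odd. Final level: S=1, L=4, J=3, parity odd.
Parity must change: odd → odd — fails.
ΔJ = 0, ±1 (not J=0↔0): J: 4 → 3, ΔJ = -1 — passes.
ΔL = 0, ±1 (not L=0↔0): L: 5 → 4, ΔL = -1 — passes.
ΔS = 0: S: 1 → 1 — passes.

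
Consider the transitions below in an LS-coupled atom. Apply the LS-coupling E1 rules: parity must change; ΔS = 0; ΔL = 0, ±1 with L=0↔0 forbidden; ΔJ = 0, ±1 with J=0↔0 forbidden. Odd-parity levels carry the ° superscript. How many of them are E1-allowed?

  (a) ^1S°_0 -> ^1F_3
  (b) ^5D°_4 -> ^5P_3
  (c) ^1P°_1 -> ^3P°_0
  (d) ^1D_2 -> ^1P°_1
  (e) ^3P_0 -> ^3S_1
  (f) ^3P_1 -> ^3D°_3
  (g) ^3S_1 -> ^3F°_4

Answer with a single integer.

(a) forbidden (ΔL, ΔJ fail)
(b) allowed
(c) forbidden (parity, ΔS fail)
(d) allowed
(e) forbidden (parity fails)
(f) forbidden (ΔJ fails)
(g) forbidden (ΔL, ΔJ fail)
Total allowed: 2 of 7.

2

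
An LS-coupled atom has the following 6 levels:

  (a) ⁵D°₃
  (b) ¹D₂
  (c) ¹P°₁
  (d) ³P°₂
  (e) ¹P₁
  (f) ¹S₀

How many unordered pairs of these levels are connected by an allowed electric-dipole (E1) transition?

3

(a)–(b): forbidden (ΔS).
(a)–(c): forbidden (parity, ΔS, ΔJ).
(a)–(d): forbidden (parity, ΔS).
(a)–(e): forbidden (ΔS, ΔJ).
(a)–(f): forbidden (ΔS, ΔL, ΔJ).
(b)–(c): allowed.
(b)–(d): forbidden (ΔS).
(b)–(e): forbidden (parity).
(b)–(f): forbidden (parity, ΔL, ΔJ).
(c)–(d): forbidden (parity, ΔS).
(c)–(e): allowed.
(c)–(f): allowed.
(d)–(e): forbidden (ΔS).
(d)–(f): forbidden (ΔS, ΔJ).
(e)–(f): forbidden (parity).
Allowed pairs: 3 of 15.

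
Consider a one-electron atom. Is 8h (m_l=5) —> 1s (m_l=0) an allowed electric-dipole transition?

forbidden

Initial l = 5, final l = 0, so Δl = -5. E1 requires Δl = ±1: fails.
Δm_l = 0 − (5) = -5. E1 requires Δm_l = 0, ±1: fails.
The transition is electric-dipole forbidden.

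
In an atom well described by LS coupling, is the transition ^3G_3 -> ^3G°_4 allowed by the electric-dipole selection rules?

Reading off the term symbols: S 1→1, L 4→4, J 3→4, parity even→odd.
ΔL = 0, ±1 (not L=0↔0): L: 4 → 4, ΔL = +0 — passes.
ΔJ = 0, ±1 (not J=0↔0): J: 3 → 4, ΔJ = +1 — passes.
ΔS = 0: S: 1 → 1 — passes.
Parity must change: even → odd — passes.
All four E1 rules are satisfied.

allowed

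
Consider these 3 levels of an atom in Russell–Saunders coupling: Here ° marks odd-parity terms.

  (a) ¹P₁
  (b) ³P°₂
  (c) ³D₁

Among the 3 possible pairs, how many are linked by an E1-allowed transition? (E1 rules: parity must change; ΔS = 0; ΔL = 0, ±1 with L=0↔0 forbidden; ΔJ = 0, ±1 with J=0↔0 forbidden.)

(a)–(b): forbidden (ΔS).
(a)–(c): forbidden (parity, ΔS).
(b)–(c): allowed.
Allowed pairs: 1 of 3.

1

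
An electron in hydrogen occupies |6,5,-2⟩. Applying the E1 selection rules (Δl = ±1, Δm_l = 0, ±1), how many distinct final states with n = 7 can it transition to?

E1 requires Δl = ±1, so l_f ∈ {4, 6}; with 0 ≤ l_f ≤ n_f−1 = 6, the allowed l_f values are {4, 6}.
For l_f = 4: m_f ∈ {m_i−1, m_i, m_i+1} ∩ [−4, 4] = {-3, -2, -1} → 3 states.
For l_f = 6: m_f ∈ {m_i−1, m_i, m_i+1} ∩ [−6, 6] = {-3, -2, -1} → 3 states.
Total: 6.

6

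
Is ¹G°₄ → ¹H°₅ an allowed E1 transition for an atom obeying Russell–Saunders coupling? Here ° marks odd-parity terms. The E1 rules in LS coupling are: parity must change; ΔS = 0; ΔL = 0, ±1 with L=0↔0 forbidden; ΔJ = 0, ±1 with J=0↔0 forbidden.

forbidden

Parity must change: odd → odd — violated.
ΔJ = 0, ±1 (not J=0↔0): J: 4 → 5, ΔJ = +1 — satisfied.
ΔL = 0, ±1 (not L=0↔0): L: 4 → 5, ΔL = +1 — satisfied.
ΔS = 0: S: 0 → 0 — satisfied.
Rule(s) violated: parity.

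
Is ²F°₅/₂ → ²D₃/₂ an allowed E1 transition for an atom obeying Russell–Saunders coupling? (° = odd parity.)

allowed

Initial level: S=1/2, L=3, J=5/2, parity odd. Final level: S=1/2, L=2, J=3/2, parity even.
Parity must change: odd → even — passes.
ΔS = 0: S: 1/2 → 1/2 — passes.
ΔL = 0, ±1 (not L=0↔0): L: 3 → 2, ΔL = -1 — passes.
ΔJ = 0, ±1 (not J=0↔0): J: 5/2 → 3/2, ΔJ = -1 — passes.
All four E1 rules are satisfied.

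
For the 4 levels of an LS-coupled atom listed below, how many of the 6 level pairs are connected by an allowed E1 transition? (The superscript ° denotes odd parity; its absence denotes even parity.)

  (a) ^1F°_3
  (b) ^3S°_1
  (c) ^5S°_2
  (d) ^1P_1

0

(a)–(b): forbidden (parity, ΔS, ΔL, ΔJ).
(a)–(c): forbidden (parity, ΔS, ΔL).
(a)–(d): forbidden (ΔL, ΔJ).
(b)–(c): forbidden (parity, ΔS, ΔL).
(b)–(d): forbidden (ΔS).
(c)–(d): forbidden (ΔS).
Allowed pairs: 0 of 6.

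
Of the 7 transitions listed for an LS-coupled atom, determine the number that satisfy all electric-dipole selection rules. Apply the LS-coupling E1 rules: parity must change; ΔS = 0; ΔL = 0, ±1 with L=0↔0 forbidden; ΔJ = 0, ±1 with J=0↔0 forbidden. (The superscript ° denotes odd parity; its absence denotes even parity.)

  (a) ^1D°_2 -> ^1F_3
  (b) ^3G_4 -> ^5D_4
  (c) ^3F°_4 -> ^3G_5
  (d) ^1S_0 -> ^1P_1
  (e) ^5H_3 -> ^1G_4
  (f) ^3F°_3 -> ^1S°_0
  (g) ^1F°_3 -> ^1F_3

(a) allowed
(b) forbidden (parity, ΔS, ΔL fail)
(c) allowed
(d) forbidden (parity fails)
(e) forbidden (parity, ΔS fail)
(f) forbidden (parity, ΔS, ΔL, ΔJ fail)
(g) allowed
Total allowed: 3 of 7.

3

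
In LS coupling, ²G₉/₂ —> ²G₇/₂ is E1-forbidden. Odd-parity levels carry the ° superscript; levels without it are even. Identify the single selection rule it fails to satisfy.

ΔL = 0, ±1 (not L=0↔0): L: 4 → 4, ΔL = +0 — satisfied.
Parity must change: even → even — violated.
ΔS = 0: S: 1/2 → 1/2 — satisfied.
ΔJ = 0, ±1 (not J=0↔0): J: 9/2 → 7/2, ΔJ = -1 — satisfied.

parity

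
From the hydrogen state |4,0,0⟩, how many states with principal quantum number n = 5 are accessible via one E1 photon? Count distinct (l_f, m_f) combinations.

3

E1 requires Δl = ±1, so l_f ∈ {-1, 1}; with 0 ≤ l_f ≤ n_f−1 = 4, the allowed l_f values are {1}.
For l_f = 1: m_f ∈ {m_i−1, m_i, m_i+1} ∩ [−1, 1] = {-1, 0, 1} → 3 states.
Total: 3.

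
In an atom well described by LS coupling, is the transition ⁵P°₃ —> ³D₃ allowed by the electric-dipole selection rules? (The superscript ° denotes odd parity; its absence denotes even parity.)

Parity must change: odd → even — ok.
ΔL = 0, ±1 (not L=0↔0): L: 1 → 2, ΔL = +1 — ok.
ΔS = 0: S: 2 → 1 — fails.
ΔJ = 0, ±1 (not J=0↔0): J: 3 → 3, ΔJ = +0 — ok.
Rule(s) violated: ΔS.

forbidden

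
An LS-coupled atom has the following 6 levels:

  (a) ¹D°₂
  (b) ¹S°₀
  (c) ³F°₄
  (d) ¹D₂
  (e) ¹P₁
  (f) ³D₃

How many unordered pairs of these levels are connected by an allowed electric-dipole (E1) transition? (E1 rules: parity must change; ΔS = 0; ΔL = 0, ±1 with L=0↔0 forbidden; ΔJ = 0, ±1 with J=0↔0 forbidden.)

4

(a)–(b): forbidden (parity, ΔL, ΔJ).
(a)–(c): forbidden (parity, ΔS, ΔJ).
(a)–(d): allowed.
(a)–(e): allowed.
(a)–(f): forbidden (ΔS).
(b)–(c): forbidden (parity, ΔS, ΔL, ΔJ).
(b)–(d): forbidden (ΔL, ΔJ).
(b)–(e): allowed.
(b)–(f): forbidden (ΔS, ΔL, ΔJ).
(c)–(d): forbidden (ΔS, ΔJ).
(c)–(e): forbidden (ΔS, ΔL, ΔJ).
(c)–(f): allowed.
(d)–(e): forbidden (parity).
(d)–(f): forbidden (parity, ΔS).
(e)–(f): forbidden (parity, ΔS, ΔJ).
Allowed pairs: 4 of 15.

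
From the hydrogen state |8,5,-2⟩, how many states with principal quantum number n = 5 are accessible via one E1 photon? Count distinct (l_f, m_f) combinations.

3

E1 requires Δl = ±1, so l_f ∈ {4, 6}; with 0 ≤ l_f ≤ n_f−1 = 4, the allowed l_f values are {4}.
For l_f = 4: m_f ∈ {m_i−1, m_i, m_i+1} ∩ [−4, 4] = {-3, -2, -1} → 3 states.
Total: 3.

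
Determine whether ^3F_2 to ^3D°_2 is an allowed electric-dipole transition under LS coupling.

Initial level: S=1, L=3, J=2, parity even. Final level: S=1, L=2, J=2, parity odd.
Parity must change: even → odd — passes.
ΔS = 0: S: 1 → 1 — passes.
ΔL = 0, ±1 (not L=0↔0): L: 3 → 2, ΔL = -1 — passes.
ΔJ = 0, ±1 (not J=0↔0): J: 2 → 2, ΔJ = +0 — passes.
All four E1 rules are satisfied.

allowed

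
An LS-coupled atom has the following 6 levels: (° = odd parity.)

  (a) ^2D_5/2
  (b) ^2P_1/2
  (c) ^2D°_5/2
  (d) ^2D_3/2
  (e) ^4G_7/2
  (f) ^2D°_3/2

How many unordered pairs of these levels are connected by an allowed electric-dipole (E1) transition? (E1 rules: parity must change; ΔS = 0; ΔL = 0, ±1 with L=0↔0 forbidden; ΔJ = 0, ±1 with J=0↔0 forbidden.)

(a)–(b): forbidden (parity, ΔJ).
(a)–(c): allowed.
(a)–(d): forbidden (parity).
(a)–(e): forbidden (parity, ΔS, ΔL).
(a)–(f): allowed.
(b)–(c): forbidden (ΔJ).
(b)–(d): forbidden (parity).
(b)–(e): forbidden (parity, ΔS, ΔL, ΔJ).
(b)–(f): allowed.
(c)–(d): allowed.
(c)–(e): forbidden (ΔS, ΔL).
(c)–(f): forbidden (parity).
(d)–(e): forbidden (parity, ΔS, ΔL, ΔJ).
(d)–(f): allowed.
(e)–(f): forbidden (ΔS, ΔL, ΔJ).
Allowed pairs: 5 of 15.

5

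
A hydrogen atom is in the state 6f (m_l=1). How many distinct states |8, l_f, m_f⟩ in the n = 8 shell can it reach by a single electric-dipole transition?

6

E1 requires Δl = ±1, so l_f ∈ {2, 4}; with 0 ≤ l_f ≤ n_f−1 = 7, the allowed l_f values are {2, 4}.
For l_f = 2: m_f ∈ {m_i−1, m_i, m_i+1} ∩ [−2, 2] = {0, 1, 2} → 3 states.
For l_f = 4: m_f ∈ {m_i−1, m_i, m_i+1} ∩ [−4, 4] = {0, 1, 2} → 3 states.
Total: 6.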